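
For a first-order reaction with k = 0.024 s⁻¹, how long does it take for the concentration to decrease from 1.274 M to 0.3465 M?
54.25 s

From ln[A] = ln[A]₀ - k·t: t = ln([A]₀/[A])/k = ln(1.274/0.3465)/0.024 = ln(3.6768)/0.024 = 1.3020/0.024 = 54.25 s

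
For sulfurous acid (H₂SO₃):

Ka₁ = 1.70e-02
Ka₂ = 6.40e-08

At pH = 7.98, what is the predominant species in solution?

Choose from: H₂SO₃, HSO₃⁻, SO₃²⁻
SO₃²⁻

pKa1 = 1.77, pKa2 = 7.19. Each pKa is the crossover between adjacent species; pH = 7.98 lies in the region where SO₃²⁻ predominates.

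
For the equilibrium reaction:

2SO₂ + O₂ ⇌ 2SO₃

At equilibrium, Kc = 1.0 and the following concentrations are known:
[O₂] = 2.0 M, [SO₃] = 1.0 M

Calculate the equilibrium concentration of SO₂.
[SO₂] = 0.7071 M

Kc = ([SO₃]^2) / ([SO₂]^2 × [O₂]) = 1.0
[SO₂]^2 = (product terms)/(Kc · other reactant terms) = 1 / (1.0 · 2) = 0.5
[SO₂] = (0.5)^(1/2) = 0.7071 M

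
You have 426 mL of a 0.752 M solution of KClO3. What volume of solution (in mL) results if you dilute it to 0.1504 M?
Using M₁V₁ = M₂V₂:
0.752 × 426 = 0.1504 × V₂
V₂ = (0.752 × 426) / 0.1504 = 2130 mL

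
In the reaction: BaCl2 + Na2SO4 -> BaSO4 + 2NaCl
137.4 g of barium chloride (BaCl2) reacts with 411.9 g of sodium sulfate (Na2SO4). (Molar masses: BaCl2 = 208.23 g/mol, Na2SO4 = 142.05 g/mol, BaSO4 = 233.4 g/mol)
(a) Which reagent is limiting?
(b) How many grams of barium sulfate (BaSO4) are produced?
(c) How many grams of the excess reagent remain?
(a) BaCl2, (b) 154 g, (c) 318.2 g

Moles of BaCl2 = 137.4 g ÷ 208.23 g/mol = 0.659847 mol
Moles of Na2SO4 = 411.9 g ÷ 142.05 g/mol = 2.89968 mol
Moles ÷ coefficient: BaCl2: 0.659847/1 = 0.6598, Na2SO4: 2.89968/1 = 2.9
(a) BaCl2 has the smaller value, so BaCl2 is the limiting reagent.
(b) Moles of BaSO4 = 0.659847 mol BaCl2 × (1/1) = 0.659847 mol; mass = 0.659847 mol × 233.4 g/mol = 154 g
(c) Na2SO4 consumed = 0.659847 × (1/1) = 0.659847 mol; remaining = 2.89968 − 0.659847 = 2.23984 mol; mass = 2.23984 mol × 142.05 g/mol = 318.2 g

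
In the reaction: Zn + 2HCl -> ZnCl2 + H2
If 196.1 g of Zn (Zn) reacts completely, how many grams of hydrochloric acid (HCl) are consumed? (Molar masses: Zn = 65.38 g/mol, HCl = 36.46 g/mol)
Moles of Zn = 196.1 g ÷ 65.38 g/mol = 2.99939 mol
Mole ratio: 2 mol HCl / 1 mol Zn
Moles of HCl = 2.99939 × (2/1) = 5.99878 mol
Mass of HCl = 5.99878 mol × 36.46 g/mol = 218.7 g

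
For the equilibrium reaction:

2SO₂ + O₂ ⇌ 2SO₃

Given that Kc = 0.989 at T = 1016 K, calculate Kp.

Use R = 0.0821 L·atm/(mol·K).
K_p = 0.0119

Δn = (moles gaseous products) − (moles gaseous reactants) = -1
T = 1016 K; RT = 0.0821 × 1016 = 83.4136
Kp = Kc·(RT)^Δn = 0.989 × (83.4136)^-1 = 0.989 × 0.0119885 = 0.0119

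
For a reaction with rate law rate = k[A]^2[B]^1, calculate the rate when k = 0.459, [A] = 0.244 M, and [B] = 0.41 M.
0.0112 M/s

rate = k·[A]^2·[B]^1 = 0.459·(0.244)^2·(0.41)^1 = 0.459·0.059536·0.41 = 0.0112 M/s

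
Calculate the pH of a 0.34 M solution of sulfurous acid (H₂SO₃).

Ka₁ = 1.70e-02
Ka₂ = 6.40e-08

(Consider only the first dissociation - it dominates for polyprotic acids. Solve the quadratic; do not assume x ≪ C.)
pH = 1.17

x² + Ka₁·x − Ka₁·C = 0 with Ka₁ = 1.70e-02, C = 0.34.
x = (−Ka₁ + √(Ka₁² + 4·Ka₁·C))/2 = 6.8000e-02 M, so pH = 1.17.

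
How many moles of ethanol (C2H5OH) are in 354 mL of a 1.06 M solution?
Moles = Molarity × Volume (L)
Moles = 1.06 M × 0.354 L = 0.3752 mol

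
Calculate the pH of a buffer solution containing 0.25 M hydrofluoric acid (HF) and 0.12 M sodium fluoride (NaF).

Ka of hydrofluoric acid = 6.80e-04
pH = 2.85

pKa = -log(6.80e-04) = 3.17. pH = pKa + log([A⁻]/[HA]) = 3.17 + log(0.12/0.25)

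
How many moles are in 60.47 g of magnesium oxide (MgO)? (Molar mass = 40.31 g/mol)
Moles = 60.47 g ÷ 40.31 g/mol = 1.5 mol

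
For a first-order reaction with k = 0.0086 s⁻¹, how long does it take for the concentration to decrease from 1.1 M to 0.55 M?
80.60 s

From ln[A] = ln[A]₀ - k·t: t = ln([A]₀/[A])/k = ln(1.1/0.55)/0.0086 = ln(2.0000)/0.0086 = 0.6931/0.0086 = 80.60 s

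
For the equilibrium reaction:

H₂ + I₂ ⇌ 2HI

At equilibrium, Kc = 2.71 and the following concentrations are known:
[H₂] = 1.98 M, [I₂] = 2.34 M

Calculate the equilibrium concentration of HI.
[HI] = 3.5434 M

Kc = ([HI]^2) / ([H₂] × [I₂]) = 2.71
[HI]^2 = Kc · (reactant terms)/(other product terms) = 2.71 · 4.6332 / 1 = 12.556
[HI] = (12.556)^(1/2) = 3.5434 M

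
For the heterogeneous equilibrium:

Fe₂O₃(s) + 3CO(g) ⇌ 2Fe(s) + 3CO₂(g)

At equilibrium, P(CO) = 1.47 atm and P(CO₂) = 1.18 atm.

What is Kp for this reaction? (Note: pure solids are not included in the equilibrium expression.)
K_p = 0.517

Solids (Fe₂O₃, Fe) are excluded.
Kp = P(CO₂)³/P(CO)³ = (1.18)³/(1.47)³ = 1.643/3.177 = 0.517.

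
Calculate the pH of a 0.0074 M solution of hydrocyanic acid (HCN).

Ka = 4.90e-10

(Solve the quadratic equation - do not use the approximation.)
pH = 5.72

x² + Ka×x - Ka×C = 0. Using quadratic formula: [H⁺] = 1.9040e-06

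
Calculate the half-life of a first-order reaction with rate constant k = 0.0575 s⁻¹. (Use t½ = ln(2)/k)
12.05 s

t½ = ln(2)/k = 0.6931/0.0575 = 12.05 s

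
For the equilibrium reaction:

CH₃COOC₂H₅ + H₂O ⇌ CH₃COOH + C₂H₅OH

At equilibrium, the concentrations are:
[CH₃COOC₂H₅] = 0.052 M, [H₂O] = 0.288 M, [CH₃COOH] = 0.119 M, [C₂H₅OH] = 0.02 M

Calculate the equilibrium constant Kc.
K_c = 0.1589

Kc = ([CH₃COOH] × [C₂H₅OH]) / ([CH₃COOC₂H₅] × [H₂O])
   = ((0.119)·(0.02)) / ((0.052)·(0.288))
   = 0.00238 / 0.014976 = 0.1589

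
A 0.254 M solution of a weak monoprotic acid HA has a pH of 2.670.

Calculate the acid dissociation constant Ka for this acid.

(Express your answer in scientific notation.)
K_a = 1.81e-05

[H⁺] = 10^(−pH) = 10^(−2.670) = 2.138e-03 M. For HA ⇌ H⁺ + A⁻, Ka = x²/(C − x) = (2.138e-03)²/(0.254 − 2.138e-03) = 1.81e-05.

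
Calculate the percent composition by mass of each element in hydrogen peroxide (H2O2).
H: 5.93%, O: 94.06%

Molar mass of H2O2 = 34.02 g/mol
% H = (2 × 1.008) / 34.02 × 100% = 2.016 / 34.02 × 100% = 5.93%
% O = (2 × 16.0) / 34.02 × 100% = 32 / 34.02 × 100% = 94.06%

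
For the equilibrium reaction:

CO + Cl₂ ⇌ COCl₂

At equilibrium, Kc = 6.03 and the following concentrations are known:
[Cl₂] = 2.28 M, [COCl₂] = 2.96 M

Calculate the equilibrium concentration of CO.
[CO] = 0.2153 M

Kc = ([COCl₂]) / ([CO] × [Cl₂]) = 6.03
[CO]^1 = (product terms)/(Kc · other reactant terms) = 2.96 / (6.03 · 2.28) = 0.2153
[CO] = 0.2153 M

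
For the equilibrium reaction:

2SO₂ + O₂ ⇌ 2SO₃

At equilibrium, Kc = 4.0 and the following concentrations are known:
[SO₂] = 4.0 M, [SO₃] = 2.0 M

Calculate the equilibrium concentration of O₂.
[O₂] = 0.0625 M

Kc = ([SO₃]^2) / ([SO₂]^2 × [O₂]) = 4.0
[O₂]^1 = (product terms)/(Kc · other reactant terms) = 4 / (4.0 · 16) = 0.0625
[O₂] = 0.0625 M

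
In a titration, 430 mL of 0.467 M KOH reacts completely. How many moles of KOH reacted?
Moles = Molarity × Volume (L)
Moles = 0.467 M × 0.43 L = 0.2008 mol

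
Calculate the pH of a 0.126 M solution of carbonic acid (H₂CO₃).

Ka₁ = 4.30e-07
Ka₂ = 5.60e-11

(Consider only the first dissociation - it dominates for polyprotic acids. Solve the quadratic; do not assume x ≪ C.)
pH = 3.63

x² + Ka₁·x − Ka₁·C = 0 with Ka₁ = 4.30e-07, C = 0.126.
x = (−Ka₁ + √(Ka₁² + 4·Ka₁·C))/2 = 2.3255e-04 M, so pH = 3.63.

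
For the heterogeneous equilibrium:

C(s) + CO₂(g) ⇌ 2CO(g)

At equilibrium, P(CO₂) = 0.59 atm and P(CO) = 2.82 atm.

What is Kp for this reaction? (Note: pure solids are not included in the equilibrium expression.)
K_p = 13.479

Solid C is excluded.
Kp = P(CO)²/P(CO₂) = (2.82)²/0.59 = 7.952/0.59 = 13.479.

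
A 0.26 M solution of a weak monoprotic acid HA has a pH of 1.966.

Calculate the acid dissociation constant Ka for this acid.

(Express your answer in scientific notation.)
K_a = 4.69e-04

[H⁺] = 10^(−pH) = 10^(−1.966) = 1.081e-02 M. For HA ⇌ H⁺ + A⁻, Ka = x²/(C − x) = (1.081e-02)²/(0.26 − 1.081e-02) = 4.69e-04.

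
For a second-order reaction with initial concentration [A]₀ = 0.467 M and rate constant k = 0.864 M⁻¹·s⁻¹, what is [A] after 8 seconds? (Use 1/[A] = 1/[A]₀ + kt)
0.1105 M

1/[A] = 1/[A]₀ + k·t = 1/0.467 + (0.864)·(8) = 2.1413 + 6.9120 = 9.0533
[A] = 1/9.0533 = 0.1105 M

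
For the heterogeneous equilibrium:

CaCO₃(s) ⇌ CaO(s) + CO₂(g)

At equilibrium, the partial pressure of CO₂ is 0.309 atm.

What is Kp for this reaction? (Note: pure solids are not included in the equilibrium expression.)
K_p = 0.309

Solids (CaCO₃, CaO) have activity 1 and are excluded.
Kp = P(CO₂) = 0.309.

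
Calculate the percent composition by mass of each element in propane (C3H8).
C: 81.72%, H: 18.29%

Molar mass of C3H8 = 44.09 g/mol
% C = (3 × 12.01) / 44.09 × 100% = 36.03 / 44.09 × 100% = 81.72%
% H = (8 × 1.008) / 44.09 × 100% = 8.064 / 44.09 × 100% = 18.29%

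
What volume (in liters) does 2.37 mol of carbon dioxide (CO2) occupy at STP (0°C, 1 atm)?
At STP, 1 mol of gas occupies 22.4 L
Volume = 2.37 mol × 22.4 L/mol = 53.09 L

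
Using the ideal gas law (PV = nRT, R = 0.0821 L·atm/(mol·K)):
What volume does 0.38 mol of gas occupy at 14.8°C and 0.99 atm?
T = 14.8°C + 273.15 = 287.95 K
V = nRT/P = (0.38 × 0.0821 × 287.95) / 0.99
V = 9.07 L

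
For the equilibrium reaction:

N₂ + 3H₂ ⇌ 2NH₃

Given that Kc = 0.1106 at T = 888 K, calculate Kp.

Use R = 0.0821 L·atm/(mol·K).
K_p = 2.08e-05

Δn = (moles gaseous products) − (moles gaseous reactants) = -2
T = 888 K; RT = 0.0821 × 888 = 72.9048
Kp = Kc·(RT)^Δn = 0.1106 × (72.9048)^-2 = 0.1106 × 0.000188143 = 2.08e-05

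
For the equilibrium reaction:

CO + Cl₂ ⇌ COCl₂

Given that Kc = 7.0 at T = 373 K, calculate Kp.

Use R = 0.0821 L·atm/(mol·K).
K_p = 0.2286

Δn = (moles gaseous products) − (moles gaseous reactants) = -1
T = 373 K; RT = 0.0821 × 373 = 30.6233
Kp = Kc·(RT)^Δn = 7.0 × (30.6233)^-1 = 7.0 × 0.0326549 = 0.2286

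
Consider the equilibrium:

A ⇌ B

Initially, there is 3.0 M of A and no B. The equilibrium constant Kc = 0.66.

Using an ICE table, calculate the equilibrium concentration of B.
[B] = 1.193 M

ICE: [A] = 3.0 − x, [B] = x.
Kc = x/(3.0 − x) = 0.66 ⇒ x = 0.66·3.0/(1 + 0.66) = 1.98/1.66 = 1.193.
[B] = x = 1.193 M.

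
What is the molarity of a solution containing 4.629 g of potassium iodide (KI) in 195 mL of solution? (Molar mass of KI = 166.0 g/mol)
Moles of KI = 4.629 g ÷ 166.0 g/mol = 0.0278855 mol
Volume = 195 mL = 0.195 L
Molarity = 0.0278855 mol ÷ 0.195 L = 0.143 M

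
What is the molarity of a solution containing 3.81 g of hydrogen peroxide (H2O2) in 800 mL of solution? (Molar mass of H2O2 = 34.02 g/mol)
Moles of H2O2 = 3.81 g ÷ 34.02 g/mol = 0.111993 mol
Volume = 800 mL = 0.8 L
Molarity = 0.111993 mol ÷ 0.8 L = 0.14 M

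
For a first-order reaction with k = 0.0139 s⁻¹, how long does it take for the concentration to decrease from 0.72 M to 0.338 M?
54.40 s

From ln[A] = ln[A]₀ - k·t: t = ln([A]₀/[A])/k = ln(0.72/0.338)/0.0139 = ln(2.1302)/0.0139 = 0.7562/0.0139 = 54.40 s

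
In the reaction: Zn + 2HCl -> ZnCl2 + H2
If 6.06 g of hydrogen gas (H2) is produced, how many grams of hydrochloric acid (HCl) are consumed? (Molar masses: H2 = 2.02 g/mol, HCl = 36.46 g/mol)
Moles of H2 = 6.06 g ÷ 2.02 g/mol = 3 mol
Mole ratio: 2 mol HCl / 1 mol H2
Moles of HCl = 3 × (2/1) = 6 mol
Mass of HCl = 6 mol × 36.46 g/mol = 218.8 g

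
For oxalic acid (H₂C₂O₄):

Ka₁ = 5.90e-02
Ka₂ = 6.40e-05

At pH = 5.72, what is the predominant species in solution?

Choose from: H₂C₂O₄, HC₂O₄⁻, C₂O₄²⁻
C₂O₄²⁻

pKa1 = 1.23, pKa2 = 4.19. Each pKa is the crossover between adjacent species; pH = 5.72 lies in the region where C₂O₄²⁻ predominates.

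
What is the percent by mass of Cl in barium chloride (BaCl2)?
Mass of Cl in formula = 35.45 × 2 = 70.9 g/mol
Molar mass = 208.23 g/mol
% Cl = (70.9/208.23) × 100% = 34.05%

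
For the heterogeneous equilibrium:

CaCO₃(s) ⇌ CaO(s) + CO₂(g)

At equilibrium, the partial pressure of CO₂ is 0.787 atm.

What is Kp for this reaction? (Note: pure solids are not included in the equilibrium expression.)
K_p = 0.787

Solids (CaCO₃, CaO) have activity 1 and are excluded.
Kp = P(CO₂) = 0.787.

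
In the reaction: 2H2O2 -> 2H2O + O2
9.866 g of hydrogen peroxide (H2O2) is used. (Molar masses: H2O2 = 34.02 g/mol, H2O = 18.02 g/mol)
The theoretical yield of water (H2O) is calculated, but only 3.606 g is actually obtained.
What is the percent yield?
Moles of H2O2 = 9.866 g ÷ 34.02 g/mol = 0.290006 mol
Mole ratio: 2 mol H2O / 2 mol H2O2
Moles of H2O = 0.290006 × (2/2) = 0.290006 mol
Theoretical yield = 0.290006 mol × 18.02 g/mol = 5.2259 g
Actual yield = 3.606 g
Percent yield = (3.606 / 5.2259) × 100% = 69.0%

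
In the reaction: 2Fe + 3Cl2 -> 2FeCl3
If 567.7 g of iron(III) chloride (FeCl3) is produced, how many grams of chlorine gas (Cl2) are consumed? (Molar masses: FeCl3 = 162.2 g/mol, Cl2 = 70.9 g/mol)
Moles of FeCl3 = 567.7 g ÷ 162.2 g/mol = 3.5 mol
Mole ratio: 3 mol Cl2 / 2 mol FeCl3
Moles of Cl2 = 3.5 × (3/2) = 5.25 mol
Mass of Cl2 = 5.25 mol × 70.9 g/mol = 372.2 g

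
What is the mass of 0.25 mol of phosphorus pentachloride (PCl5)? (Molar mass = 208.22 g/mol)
Mass = 0.25 mol × 208.22 g/mol = 52.05 g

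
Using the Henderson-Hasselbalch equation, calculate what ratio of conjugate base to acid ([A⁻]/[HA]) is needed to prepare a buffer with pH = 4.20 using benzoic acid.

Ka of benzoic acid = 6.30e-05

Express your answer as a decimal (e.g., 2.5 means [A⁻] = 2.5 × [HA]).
[A⁻]/[HA] = 0.998

pKa = −log(6.30e-05) = 4.2007. pH = pKa + log([A⁻]/[HA]). 4.20 = 4.2007 + log(ratio). log(ratio) = 4.20 − 4.2007 = -0.0007. ratio = 10^(-0.0007) = 0.998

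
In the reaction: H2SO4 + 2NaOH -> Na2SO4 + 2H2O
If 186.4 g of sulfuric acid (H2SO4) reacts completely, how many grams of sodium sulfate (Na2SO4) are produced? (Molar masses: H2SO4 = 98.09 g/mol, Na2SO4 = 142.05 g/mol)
Moles of H2SO4 = 186.4 g ÷ 98.09 g/mol = 1.9003 mol
Mole ratio: 1 mol Na2SO4 / 1 mol H2SO4
Moles of Na2SO4 = 1.9003 × (1/1) = 1.9003 mol
Mass of Na2SO4 = 1.9003 mol × 142.05 g/mol = 269.9 g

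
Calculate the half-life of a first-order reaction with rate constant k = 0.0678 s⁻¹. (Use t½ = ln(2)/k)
10.22 s

t½ = ln(2)/k = 0.6931/0.0678 = 10.22 s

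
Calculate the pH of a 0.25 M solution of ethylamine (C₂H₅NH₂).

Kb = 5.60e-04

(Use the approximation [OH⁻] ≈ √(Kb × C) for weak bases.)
pH = 12.07

[OH⁻] = √(Kb × C) = √(5.60e-04 × 0.25) = 1.1832e-02. pOH = 1.93, pH = 14 - pOH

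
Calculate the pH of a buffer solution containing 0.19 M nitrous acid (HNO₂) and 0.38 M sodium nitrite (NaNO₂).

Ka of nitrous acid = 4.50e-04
pH = 3.65

pKa = -log(4.50e-04) = 3.35. pH = pKa + log([A⁻]/[HA]) = 3.35 + log(0.38/0.19)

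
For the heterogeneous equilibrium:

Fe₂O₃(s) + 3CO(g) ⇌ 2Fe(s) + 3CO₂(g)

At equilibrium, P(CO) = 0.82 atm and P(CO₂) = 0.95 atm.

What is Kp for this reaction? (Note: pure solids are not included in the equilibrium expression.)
K_p = 1.555

Solids (Fe₂O₃, Fe) are excluded.
Kp = P(CO₂)³/P(CO)³ = (0.95)³/(0.82)³ = 0.8574/0.5514 = 1.555.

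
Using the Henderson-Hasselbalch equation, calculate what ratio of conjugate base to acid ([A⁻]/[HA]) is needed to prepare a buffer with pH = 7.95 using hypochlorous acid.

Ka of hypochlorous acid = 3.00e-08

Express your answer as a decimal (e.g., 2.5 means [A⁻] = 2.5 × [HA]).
[A⁻]/[HA] = 2.674

pKa = −log(3.00e-08) = 7.5229. pH = pKa + log([A⁻]/[HA]). 7.95 = 7.5229 + log(ratio). log(ratio) = 7.95 − 7.5229 = 0.4271. ratio = 10^(0.4271) = 2.674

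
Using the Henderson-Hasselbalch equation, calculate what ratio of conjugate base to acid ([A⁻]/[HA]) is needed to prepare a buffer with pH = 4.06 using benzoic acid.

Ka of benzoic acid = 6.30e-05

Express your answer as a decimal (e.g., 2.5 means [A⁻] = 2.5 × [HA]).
[A⁻]/[HA] = 0.723

pKa = −log(6.30e-05) = 4.2007. pH = pKa + log([A⁻]/[HA]). 4.06 = 4.2007 + log(ratio). log(ratio) = 4.06 − 4.2007 = -0.1407. ratio = 10^(-0.1407) = 0.723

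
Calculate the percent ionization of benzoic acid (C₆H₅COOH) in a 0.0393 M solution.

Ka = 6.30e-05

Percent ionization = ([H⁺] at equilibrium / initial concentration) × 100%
Percent ionization = 3.92%

Let x = [H⁺]. Ka = x²/(C - x) ⇒ x² + (6.30e-05)x - (6.30e-05)(0.0393) = 0. x = 1.5423e-03. Percent = (1.5423e-03/0.0393) × 100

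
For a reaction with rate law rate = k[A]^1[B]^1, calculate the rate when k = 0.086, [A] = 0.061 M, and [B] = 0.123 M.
0.0006453 M/s

rate = k·[A]^1·[B]^1 = 0.086·(0.061)^1·(0.123)^1 = 0.086·0.061·0.123 = 0.0006453 M/s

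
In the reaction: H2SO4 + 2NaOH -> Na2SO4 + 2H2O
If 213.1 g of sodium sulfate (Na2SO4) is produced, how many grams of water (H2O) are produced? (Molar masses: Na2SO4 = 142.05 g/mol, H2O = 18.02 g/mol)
Moles of Na2SO4 = 213.1 g ÷ 142.05 g/mol = 1.50018 mol
Mole ratio: 2 mol H2O / 1 mol Na2SO4
Moles of H2O = 1.50018 × (2/1) = 3.00035 mol
Mass of H2O = 3.00035 mol × 18.02 g/mol = 54.07 g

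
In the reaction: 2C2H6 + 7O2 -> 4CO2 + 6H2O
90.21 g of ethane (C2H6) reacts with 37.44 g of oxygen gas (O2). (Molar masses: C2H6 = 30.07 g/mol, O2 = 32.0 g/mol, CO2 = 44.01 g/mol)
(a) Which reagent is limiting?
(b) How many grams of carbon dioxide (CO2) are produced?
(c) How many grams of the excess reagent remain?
(a) O2, (b) 29.42 g, (c) 80.16 g

Moles of C2H6 = 90.21 g ÷ 30.07 g/mol = 3 mol
Moles of O2 = 37.44 g ÷ 32.0 g/mol = 1.17 mol
Moles ÷ coefficient: C2H6: 3/2 = 1.5, O2: 1.17/7 = 0.1671
(a) O2 has the smaller value, so O2 is the limiting reagent.
(b) Moles of CO2 = 1.17 mol O2 × (4/7) = 0.668571 mol; mass = 0.668571 mol × 44.01 g/mol = 29.42 g
(c) C2H6 consumed = 1.17 × (2/7) = 0.334286 mol; remaining = 3 − 0.334286 = 2.66571 mol; mass = 2.66571 mol × 30.07 g/mol = 80.16 g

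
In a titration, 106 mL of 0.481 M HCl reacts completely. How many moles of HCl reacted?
Moles = Molarity × Volume (L)
Moles = 0.481 M × 0.106 L = 0.05099 mol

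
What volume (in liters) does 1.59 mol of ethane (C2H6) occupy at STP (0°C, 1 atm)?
At STP, 1 mol of gas occupies 22.4 L
Volume = 1.59 mol × 22.4 L/mol = 35.62 L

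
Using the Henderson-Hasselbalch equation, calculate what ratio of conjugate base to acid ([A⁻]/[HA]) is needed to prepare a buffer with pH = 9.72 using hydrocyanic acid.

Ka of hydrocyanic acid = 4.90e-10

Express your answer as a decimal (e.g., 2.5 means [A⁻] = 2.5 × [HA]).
[A⁻]/[HA] = 2.572

pKa = −log(4.90e-10) = 9.3098. pH = pKa + log([A⁻]/[HA]). 9.72 = 9.3098 + log(ratio). log(ratio) = 9.72 − 9.3098 = 0.4102. ratio = 10^(0.4102) = 2.572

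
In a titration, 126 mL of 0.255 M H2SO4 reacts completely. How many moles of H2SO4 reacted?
Moles = Molarity × Volume (L)
Moles = 0.255 M × 0.126 L = 0.03213 mol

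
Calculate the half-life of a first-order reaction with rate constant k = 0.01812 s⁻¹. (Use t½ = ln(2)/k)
38.25 s

t½ = ln(2)/k = 0.6931/0.01812 = 38.25 s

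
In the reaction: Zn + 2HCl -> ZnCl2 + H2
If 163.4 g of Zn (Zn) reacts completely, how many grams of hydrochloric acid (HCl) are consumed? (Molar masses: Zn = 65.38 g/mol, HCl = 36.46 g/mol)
Moles of Zn = 163.4 g ÷ 65.38 g/mol = 2.49924 mol
Mole ratio: 2 mol HCl / 1 mol Zn
Moles of HCl = 2.49924 × (2/1) = 4.99847 mol
Mass of HCl = 4.99847 mol × 36.46 g/mol = 182.2 g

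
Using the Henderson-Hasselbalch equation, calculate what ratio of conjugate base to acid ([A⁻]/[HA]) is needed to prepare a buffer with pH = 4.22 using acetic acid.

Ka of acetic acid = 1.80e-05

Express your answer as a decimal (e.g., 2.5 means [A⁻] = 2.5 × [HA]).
[A⁻]/[HA] = 0.299

pKa = −log(1.80e-05) = 4.7447. pH = pKa + log([A⁻]/[HA]). 4.22 = 4.7447 + log(ratio). log(ratio) = 4.22 − 4.7447 = -0.5247. ratio = 10^(-0.5247) = 0.299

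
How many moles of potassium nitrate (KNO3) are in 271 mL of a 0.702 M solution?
Moles = Molarity × Volume (L)
Moles = 0.702 M × 0.271 L = 0.1902 mol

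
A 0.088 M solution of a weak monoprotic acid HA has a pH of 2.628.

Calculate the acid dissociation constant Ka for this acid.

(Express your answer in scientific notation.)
K_a = 6.48e-05

[H⁺] = 10^(−pH) = 10^(−2.628) = 2.355e-03 M. For HA ⇌ H⁺ + A⁻, Ka = x²/(C − x) = (2.355e-03)²/(0.088 − 2.355e-03) = 6.48e-05.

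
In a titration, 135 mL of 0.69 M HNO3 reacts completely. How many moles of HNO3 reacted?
Moles = Molarity × Volume (L)
Moles = 0.69 M × 0.135 L = 0.09315 mol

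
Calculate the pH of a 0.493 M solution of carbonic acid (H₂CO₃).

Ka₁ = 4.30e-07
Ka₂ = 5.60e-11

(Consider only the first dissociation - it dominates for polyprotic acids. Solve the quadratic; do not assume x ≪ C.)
pH = 3.34

x² + Ka₁·x − Ka₁·C = 0 with Ka₁ = 4.30e-07, C = 0.493.
x = (−Ka₁ + √(Ka₁² + 4·Ka₁·C))/2 = 4.6021e-04 M, so pH = 3.34.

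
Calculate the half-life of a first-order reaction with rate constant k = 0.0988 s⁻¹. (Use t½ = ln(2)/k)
7.02 s

t½ = ln(2)/k = 0.6931/0.0988 = 7.02 s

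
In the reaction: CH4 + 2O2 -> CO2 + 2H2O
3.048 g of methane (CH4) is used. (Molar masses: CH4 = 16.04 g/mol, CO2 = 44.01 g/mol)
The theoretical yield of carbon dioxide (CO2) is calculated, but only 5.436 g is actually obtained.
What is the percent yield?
Moles of CH4 = 3.048 g ÷ 16.04 g/mol = 0.190025 mol
Mole ratio: 1 mol CO2 / 1 mol CH4
Moles of CO2 = 0.190025 × (1/1) = 0.190025 mol
Theoretical yield = 0.190025 mol × 44.01 g/mol = 8.363 g
Actual yield = 5.436 g
Percent yield = (5.436 / 8.363) × 100% = 65.0%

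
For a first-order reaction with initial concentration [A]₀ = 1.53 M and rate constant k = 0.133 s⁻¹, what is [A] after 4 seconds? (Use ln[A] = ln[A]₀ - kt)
0.8988 M

ln[A] = ln[A]₀ - k·t = ln(1.53) - (0.133)·(4) = 0.4253 - 0.5320 = -0.1067
[A] = e^(-0.1067) = 0.8988 M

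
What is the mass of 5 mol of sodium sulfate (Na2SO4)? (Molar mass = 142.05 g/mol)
Mass = 5 mol × 142.05 g/mol = 710.2 g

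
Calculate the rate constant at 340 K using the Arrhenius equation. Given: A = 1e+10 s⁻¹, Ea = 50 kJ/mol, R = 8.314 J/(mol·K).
2.08e+02 s⁻¹

k = A·exp(-Ea/(R·T)) = 1e+10·exp(-50000/(8.314·340)) = 1e+10·exp(-17.6881) = 1e+10·2.0805e-08 = 2.08e+02 s⁻¹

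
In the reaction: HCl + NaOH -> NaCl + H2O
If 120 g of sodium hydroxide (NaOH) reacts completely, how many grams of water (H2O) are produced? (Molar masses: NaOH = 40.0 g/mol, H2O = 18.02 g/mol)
Moles of NaOH = 120 g ÷ 40.0 g/mol = 3 mol
Mole ratio: 1 mol H2O / 1 mol NaOH
Moles of H2O = 3 × (1/1) = 3 mol
Mass of H2O = 3 mol × 18.02 g/mol = 54.06 g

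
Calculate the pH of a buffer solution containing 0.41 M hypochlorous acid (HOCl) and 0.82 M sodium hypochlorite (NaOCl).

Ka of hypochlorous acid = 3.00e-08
pH = 7.82

pKa = -log(3.00e-08) = 7.52. pH = pKa + log([A⁻]/[HA]) = 7.52 + log(0.82/0.41)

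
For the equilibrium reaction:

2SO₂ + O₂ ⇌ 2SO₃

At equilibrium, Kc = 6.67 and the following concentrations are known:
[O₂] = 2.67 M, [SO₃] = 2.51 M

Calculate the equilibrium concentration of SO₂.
[SO₂] = 0.5948 M

Kc = ([SO₃]^2) / ([SO₂]^2 × [O₂]) = 6.67
[SO₂]^2 = (product terms)/(Kc · other reactant terms) = 6.3001 / (6.67 · 2.67) = 0.35376
[SO₂] = (0.35376)^(1/2) = 0.5948 M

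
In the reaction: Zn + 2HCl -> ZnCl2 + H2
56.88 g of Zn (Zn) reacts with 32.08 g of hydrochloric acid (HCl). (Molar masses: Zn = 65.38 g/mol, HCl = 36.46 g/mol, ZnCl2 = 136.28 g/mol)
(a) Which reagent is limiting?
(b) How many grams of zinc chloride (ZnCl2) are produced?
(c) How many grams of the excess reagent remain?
(a) HCl, (b) 59.95 g, (c) 28.12 g

Moles of Zn = 56.88 g ÷ 65.38 g/mol = 0.869991 mol
Moles of HCl = 32.08 g ÷ 36.46 g/mol = 0.879868 mol
Moles ÷ coefficient: Zn: 0.869991/1 = 0.87, HCl: 0.879868/2 = 0.4399
(a) HCl has the smaller value, so HCl is the limiting reagent.
(b) Moles of ZnCl2 = 0.879868 mol HCl × (1/2) = 0.439934 mol; mass = 0.439934 mol × 136.28 g/mol = 59.95 g
(c) Zn consumed = 0.879868 × (1/2) = 0.439934 mol; remaining = 0.869991 − 0.439934 = 0.430057 mol; mass = 0.430057 mol × 65.38 g/mol = 28.12 g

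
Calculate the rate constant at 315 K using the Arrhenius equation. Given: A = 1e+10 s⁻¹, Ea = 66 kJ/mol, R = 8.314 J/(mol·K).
1.14e-01 s⁻¹

k = A·exp(-Ea/(R·T)) = 1e+10·exp(-66000/(8.314·315)) = 1e+10·exp(-25.2013) = 1e+10·1.1355e-11 = 1.14e-01 s⁻¹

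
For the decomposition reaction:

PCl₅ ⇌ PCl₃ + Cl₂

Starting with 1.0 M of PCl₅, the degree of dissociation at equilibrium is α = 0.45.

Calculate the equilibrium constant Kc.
K_c = 0.3682

x = α·[A]₀ = 0.45 × 1.0 = 0.45 M dissociated.
At eq: [PCl₅] = 1.0 − 0.45 = 0.55 M; [PCl₃] = [Cl₂] = x = 0.45 M.
Kc = [PCl₃][Cl₂]/[PCl₅] = (0.45)²/0.55 = 0.3682.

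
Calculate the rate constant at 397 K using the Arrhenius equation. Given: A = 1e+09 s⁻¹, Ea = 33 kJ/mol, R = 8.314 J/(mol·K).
4.55e+04 s⁻¹

k = A·exp(-Ea/(R·T)) = 1e+09·exp(-33000/(8.314·397)) = 1e+09·exp(-9.9980) = 1e+09·4.5491e-05 = 4.55e+04 s⁻¹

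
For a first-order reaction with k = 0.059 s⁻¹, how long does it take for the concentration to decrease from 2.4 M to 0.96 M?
15.53 s

From ln[A] = ln[A]₀ - k·t: t = ln([A]₀/[A])/k = ln(2.4/0.96)/0.059 = ln(2.5000)/0.059 = 0.9163/0.059 = 15.53 s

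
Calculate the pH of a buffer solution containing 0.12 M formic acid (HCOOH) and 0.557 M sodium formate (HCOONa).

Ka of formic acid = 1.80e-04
pH = 4.41

pKa = -log(1.80e-04) = 3.74. pH = pKa + log([A⁻]/[HA]) = 3.74 + log(0.557/0.12)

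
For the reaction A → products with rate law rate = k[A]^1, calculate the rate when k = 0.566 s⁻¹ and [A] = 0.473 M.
0.2677 M/s

rate = k·[A]^1 = 0.566·(0.473)^1 = 0.566·0.473 = 0.2677 M/s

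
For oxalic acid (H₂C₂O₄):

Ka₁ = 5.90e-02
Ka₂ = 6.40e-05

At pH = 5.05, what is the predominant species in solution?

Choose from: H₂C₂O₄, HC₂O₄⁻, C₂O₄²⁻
C₂O₄²⁻

pKa1 = 1.23, pKa2 = 4.19. Each pKa is the crossover between adjacent species; pH = 5.05 lies in the region where C₂O₄²⁻ predominates.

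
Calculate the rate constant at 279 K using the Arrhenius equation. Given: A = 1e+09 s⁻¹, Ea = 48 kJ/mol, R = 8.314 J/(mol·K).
1.03e+00 s⁻¹

k = A·exp(-Ea/(R·T)) = 1e+09·exp(-48000/(8.314·279)) = 1e+09·exp(-20.6932) = 1e+09·1.0306e-09 = 1.03e+00 s⁻¹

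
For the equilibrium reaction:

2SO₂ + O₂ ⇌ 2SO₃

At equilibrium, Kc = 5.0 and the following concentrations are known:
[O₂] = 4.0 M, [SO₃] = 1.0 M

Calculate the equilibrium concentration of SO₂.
[SO₂] = 0.2236 M

Kc = ([SO₃]^2) / ([SO₂]^2 × [O₂]) = 5.0
[SO₂]^2 = (product terms)/(Kc · other reactant terms) = 1 / (5.0 · 4) = 0.05
[SO₂] = (0.05)^(1/2) = 0.2236 M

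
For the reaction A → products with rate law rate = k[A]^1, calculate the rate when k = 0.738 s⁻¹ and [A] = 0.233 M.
0.172 M/s

rate = k·[A]^1 = 0.738·(0.233)^1 = 0.738·0.233 = 0.172 M/s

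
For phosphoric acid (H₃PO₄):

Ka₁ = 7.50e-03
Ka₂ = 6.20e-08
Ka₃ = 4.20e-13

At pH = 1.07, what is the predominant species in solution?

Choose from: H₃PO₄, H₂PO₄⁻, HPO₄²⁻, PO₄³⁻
H₃PO₄

pKa1 = 2.12, pKa2 = 7.21, pKa3 = 12.38. Each pKa is the crossover between adjacent species; pH = 1.07 lies in the region where H₃PO₄ predominates.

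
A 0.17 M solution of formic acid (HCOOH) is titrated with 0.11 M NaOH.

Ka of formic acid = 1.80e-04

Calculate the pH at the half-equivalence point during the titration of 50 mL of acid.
pH = pKa = 3.74

At the half-equivalence point, [HA] = [A⁻], so by Henderson–Hasselbalch pH = pKa + log(1) = pKa.
pKa = −log(1.80e-04) = 3.74.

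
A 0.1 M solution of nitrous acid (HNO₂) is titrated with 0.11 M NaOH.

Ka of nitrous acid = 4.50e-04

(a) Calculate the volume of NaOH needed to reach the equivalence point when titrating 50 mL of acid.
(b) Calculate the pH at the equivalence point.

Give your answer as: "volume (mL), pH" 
V = 45.5 mL, pH = 8.03

(a) At equivalence: moles acid = moles base.
moles acid = 0.1 × 0.05 = 0.005 mol; V_NaOH = 0.005/0.11 = 0.04545 L = 45.5 mL.
(b) At equivalence, all acid → conjugate base A⁻ at [A⁻] = 0.005/0.09545 = 0.05238 M.
Kb = Kw/Ka = 1.0e-14/4.50e-04 = 2.222e-11; [OH⁻] = √(Kb·[A⁻]) = 1.079e-06; pOH = 5.97; pH = 14 − pOH = 8.03.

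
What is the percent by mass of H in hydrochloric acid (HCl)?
Mass of H in formula = 1.008 × 1 = 1.008 g/mol
Molar mass = 36.46 g/mol
% H = (1.008/36.46) × 100% = 2.76%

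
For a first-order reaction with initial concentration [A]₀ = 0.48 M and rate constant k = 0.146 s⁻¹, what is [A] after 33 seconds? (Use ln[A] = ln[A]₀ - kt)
0.0039 M

ln[A] = ln[A]₀ - k·t = ln(0.48) - (0.146)·(33) = -0.7340 - 4.8180 = -5.5520
[A] = e^(-5.5520) = 0.0039 M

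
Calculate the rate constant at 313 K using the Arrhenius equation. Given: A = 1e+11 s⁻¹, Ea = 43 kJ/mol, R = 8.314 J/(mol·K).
6.66e+03 s⁻¹

k = A·exp(-Ea/(R·T)) = 1e+11·exp(-43000/(8.314·313)) = 1e+11·exp(-16.5240) = 1e+11·6.6640e-08 = 6.66e+03 s⁻¹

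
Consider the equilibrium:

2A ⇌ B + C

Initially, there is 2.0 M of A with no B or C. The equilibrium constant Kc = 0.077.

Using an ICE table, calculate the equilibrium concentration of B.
[B] = 0.357 M

ICE: [A] = 2.0 − 2x, [B] = [C] = x.
Kc = x²/(2.0 − 2x)² = 0.077 ⇒ √Kc = x/(2.0 − 2x).
x = √0.077·2.0/(1 + 2√0.077) = 0.27749·2.0/1.555 = 0.3569.
[B] = x = 0.357 M.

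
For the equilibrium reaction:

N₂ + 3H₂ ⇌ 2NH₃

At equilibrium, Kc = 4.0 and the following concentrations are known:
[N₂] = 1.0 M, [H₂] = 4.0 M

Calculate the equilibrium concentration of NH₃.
[NH₃] = 16.0000 M

Kc = ([NH₃]^2) / ([N₂] × [H₂]^3) = 4.0
[NH₃]^2 = Kc · (reactant terms)/(other product terms) = 4.0 · 64 / 1 = 256
[NH₃] = (256)^(1/2) = 16.0000 M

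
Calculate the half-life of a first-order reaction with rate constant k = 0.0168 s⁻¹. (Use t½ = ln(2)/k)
41.26 s

t½ = ln(2)/k = 0.6931/0.0168 = 41.26 s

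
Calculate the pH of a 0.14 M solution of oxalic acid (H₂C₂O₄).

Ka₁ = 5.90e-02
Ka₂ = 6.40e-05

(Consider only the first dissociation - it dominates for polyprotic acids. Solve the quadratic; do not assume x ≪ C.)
pH = 1.18

x² + Ka₁·x − Ka₁·C = 0 with Ka₁ = 5.90e-02, C = 0.14.
x = (−Ka₁ + √(Ka₁² + 4·Ka₁·C))/2 = 6.6052e-02 M, so pH = 1.18.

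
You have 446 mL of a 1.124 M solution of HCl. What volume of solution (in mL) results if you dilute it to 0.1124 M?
Using M₁V₁ = M₂V₂:
1.124 × 446 = 0.1124 × V₂
V₂ = (1.124 × 446) / 0.1124 = 4460 mL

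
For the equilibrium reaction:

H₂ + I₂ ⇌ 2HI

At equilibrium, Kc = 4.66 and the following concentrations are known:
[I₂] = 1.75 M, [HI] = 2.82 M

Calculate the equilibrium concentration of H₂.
[H₂] = 0.9752 M

Kc = ([HI]^2) / ([H₂] × [I₂]) = 4.66
[H₂]^1 = (product terms)/(Kc · other reactant terms) = 7.9524 / (4.66 · 1.75) = 0.97516
[H₂] = 0.9752 M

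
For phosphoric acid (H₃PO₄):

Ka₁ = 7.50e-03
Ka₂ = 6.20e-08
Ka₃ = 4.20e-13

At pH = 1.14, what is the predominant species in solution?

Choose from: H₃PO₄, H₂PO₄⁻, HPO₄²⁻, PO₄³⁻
H₃PO₄

pKa1 = 2.12, pKa2 = 7.21, pKa3 = 12.38. Each pKa is the crossover between adjacent species; pH = 1.14 lies in the region where H₃PO₄ predominates.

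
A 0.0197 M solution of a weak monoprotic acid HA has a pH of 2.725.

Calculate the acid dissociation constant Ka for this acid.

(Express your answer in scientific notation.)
K_a = 1.99e-04

[H⁺] = 10^(−pH) = 10^(−2.725) = 1.884e-03 M. For HA ⇌ H⁺ + A⁻, Ka = x²/(C − x) = (1.884e-03)²/(0.0197 − 1.884e-03) = 1.99e-04.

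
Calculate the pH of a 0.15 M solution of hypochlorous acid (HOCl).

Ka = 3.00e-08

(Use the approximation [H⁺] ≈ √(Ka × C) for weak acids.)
pH = 4.17

[H⁺] = √(Ka × C) = √(3.00e-08 × 0.15) = 6.7082e-05. pH = -log(6.7082e-05)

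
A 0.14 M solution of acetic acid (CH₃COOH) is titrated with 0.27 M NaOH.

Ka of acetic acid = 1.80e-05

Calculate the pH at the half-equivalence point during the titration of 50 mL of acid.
pH = pKa = 4.74

At the half-equivalence point, [HA] = [A⁻], so by Henderson–Hasselbalch pH = pKa + log(1) = pKa.
pKa = −log(1.80e-05) = 4.74.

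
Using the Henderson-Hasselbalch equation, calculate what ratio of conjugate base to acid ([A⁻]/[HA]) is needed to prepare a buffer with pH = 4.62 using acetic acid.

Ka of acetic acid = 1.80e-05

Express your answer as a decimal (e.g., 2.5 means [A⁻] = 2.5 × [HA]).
[A⁻]/[HA] = 0.750

pKa = −log(1.80e-05) = 4.7447. pH = pKa + log([A⁻]/[HA]). 4.62 = 4.7447 + log(ratio). log(ratio) = 4.62 − 4.7447 = -0.1247. ratio = 10^(-0.1247) = 0.750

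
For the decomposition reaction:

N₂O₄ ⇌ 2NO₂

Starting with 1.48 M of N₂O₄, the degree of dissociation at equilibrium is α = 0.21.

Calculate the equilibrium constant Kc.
K_c = 0.3305

x = α·[A]₀ = 0.21 × 1.48 = 0.3108 M dissociated.
At eq: [N₂O₄] = 1.48 − 0.3108 = 1.169 M; [NO₂] = 2x = 0.6216 M.
Kc = [NO₂]²/[N₂O₄] = (0.6216)²/1.169 = 0.3305.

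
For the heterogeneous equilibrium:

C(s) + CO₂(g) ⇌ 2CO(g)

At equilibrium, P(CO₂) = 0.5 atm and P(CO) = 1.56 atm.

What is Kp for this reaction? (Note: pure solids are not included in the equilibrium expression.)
K_p = 4.867

Solid C is excluded.
Kp = P(CO)²/P(CO₂) = (1.56)²/0.5 = 2.434/0.5 = 4.867.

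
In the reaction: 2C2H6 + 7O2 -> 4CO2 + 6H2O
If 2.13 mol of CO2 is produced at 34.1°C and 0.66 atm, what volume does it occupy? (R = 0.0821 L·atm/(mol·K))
T = 34.1°C + 273.15 = 307.25 K
V = nRT/P = (2.13 × 0.0821 × 307.25) / 0.66
V = 81.41 L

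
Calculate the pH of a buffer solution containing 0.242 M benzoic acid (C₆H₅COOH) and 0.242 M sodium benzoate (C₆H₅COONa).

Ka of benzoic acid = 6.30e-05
pH = 4.20

pKa = -log(6.30e-05) = 4.20. pH = pKa + log([A⁻]/[HA]) = 4.20 + log(0.242/0.242)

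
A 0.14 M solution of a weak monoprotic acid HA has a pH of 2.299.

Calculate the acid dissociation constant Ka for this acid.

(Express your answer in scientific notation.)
K_a = 1.87e-04

[H⁺] = 10^(−pH) = 10^(−2.299) = 5.023e-03 M. For HA ⇌ H⁺ + A⁻, Ka = x²/(C − x) = (5.023e-03)²/(0.14 − 5.023e-03) = 1.87e-04.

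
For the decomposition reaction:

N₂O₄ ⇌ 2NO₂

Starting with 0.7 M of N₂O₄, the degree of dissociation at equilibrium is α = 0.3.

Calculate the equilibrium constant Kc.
K_c = 0.3600

x = α·[A]₀ = 0.3 × 0.7 = 0.21 M dissociated.
At eq: [N₂O₄] = 0.7 − 0.21 = 0.49 M; [NO₂] = 2x = 0.42 M.
Kc = [NO₂]²/[N₂O₄] = (0.42)²/0.49 = 0.36.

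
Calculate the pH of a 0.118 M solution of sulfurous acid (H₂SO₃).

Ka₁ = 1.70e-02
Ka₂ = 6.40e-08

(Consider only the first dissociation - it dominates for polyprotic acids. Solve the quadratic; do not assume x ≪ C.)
pH = 1.43

x² + Ka₁·x − Ka₁·C = 0 with Ka₁ = 1.70e-02, C = 0.118.
x = (−Ka₁ + √(Ka₁² + 4·Ka₁·C))/2 = 3.7088e-02 M, so pH = 1.43.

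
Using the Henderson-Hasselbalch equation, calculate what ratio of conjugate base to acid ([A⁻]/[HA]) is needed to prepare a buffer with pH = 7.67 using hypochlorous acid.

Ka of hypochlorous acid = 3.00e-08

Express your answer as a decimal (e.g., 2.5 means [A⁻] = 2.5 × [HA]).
[A⁻]/[HA] = 1.403

pKa = −log(3.00e-08) = 7.5229. pH = pKa + log([A⁻]/[HA]). 7.67 = 7.5229 + log(ratio). log(ratio) = 7.67 − 7.5229 = 0.1471. ratio = 10^(0.1471) = 1.403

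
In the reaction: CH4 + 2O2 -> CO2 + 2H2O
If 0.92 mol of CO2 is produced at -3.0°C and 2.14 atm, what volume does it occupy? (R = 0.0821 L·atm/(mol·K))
T = -3.0°C + 273.15 = 270.15 K
V = nRT/P = (0.92 × 0.0821 × 270.15) / 2.14
V = 9.54 L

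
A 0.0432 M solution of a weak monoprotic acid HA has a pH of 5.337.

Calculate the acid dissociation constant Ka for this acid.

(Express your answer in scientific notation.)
K_a = 4.90e-10

[H⁺] = 10^(−pH) = 10^(−5.337) = 4.603e-06 M. For HA ⇌ H⁺ + A⁻, Ka = x²/(C − x) = (4.603e-06)²/(0.0432 − 4.603e-06) = 4.90e-10.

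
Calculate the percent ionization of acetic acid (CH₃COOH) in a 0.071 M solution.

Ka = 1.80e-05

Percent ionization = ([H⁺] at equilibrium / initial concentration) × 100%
Percent ionization = 1.58%

Let x = [H⁺]. Ka = x²/(C - x) ⇒ x² + (1.80e-05)x - (1.80e-05)(0.071) = 0. x = 1.1215e-03. Percent = (1.1215e-03/0.071) × 100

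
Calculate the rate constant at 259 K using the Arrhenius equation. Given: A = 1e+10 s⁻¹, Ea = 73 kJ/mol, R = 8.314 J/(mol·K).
1.89e-05 s⁻¹

k = A·exp(-Ea/(R·T)) = 1e+10·exp(-73000/(8.314·259)) = 1e+10·exp(-33.9010) = 1e+10·1.8922e-15 = 1.89e-05 s⁻¹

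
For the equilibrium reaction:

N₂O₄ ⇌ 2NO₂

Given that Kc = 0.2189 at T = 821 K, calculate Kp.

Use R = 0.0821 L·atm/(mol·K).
K_p = 14.7548

Δn = (moles gaseous products) − (moles gaseous reactants) = 1
T = 821 K; RT = 0.0821 × 821 = 67.4041
Kp = Kc·(RT)^Δn = 0.2189 × (67.4041)^1 = 0.2189 × 67.4041 = 14.7548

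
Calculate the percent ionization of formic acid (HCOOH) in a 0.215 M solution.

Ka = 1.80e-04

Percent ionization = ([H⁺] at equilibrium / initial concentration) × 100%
Percent ionization = 2.85%

Let x = [H⁺]. Ka = x²/(C - x) ⇒ x² + (1.80e-04)x - (1.80e-04)(0.215) = 0. x = 6.1316e-03. Percent = (6.1316e-03/0.215) × 100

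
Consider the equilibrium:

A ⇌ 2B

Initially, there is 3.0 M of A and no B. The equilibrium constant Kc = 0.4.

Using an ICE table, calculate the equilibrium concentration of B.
[B] = 1.000 M

ICE: [A] = 3.0 − x, [B] = 2x.
Kc = (2x)²/(3.0 − x) = 0.4 ⇒ 4x² + 0.4x − 1.2 = 0.
x = (−0.4 + √(0.4² + 4·4·1.2))/(2·4) = (−0.4 + √19.36)/8 = 0.5.
[B] = 2x = 1.000 M.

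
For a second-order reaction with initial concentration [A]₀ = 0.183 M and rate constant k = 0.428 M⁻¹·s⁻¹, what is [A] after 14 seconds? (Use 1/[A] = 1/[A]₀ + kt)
0.0873 M

1/[A] = 1/[A]₀ + k·t = 1/0.183 + (0.428)·(14) = 5.4645 + 5.9920 = 11.4565
[A] = 1/11.4565 = 0.0873 M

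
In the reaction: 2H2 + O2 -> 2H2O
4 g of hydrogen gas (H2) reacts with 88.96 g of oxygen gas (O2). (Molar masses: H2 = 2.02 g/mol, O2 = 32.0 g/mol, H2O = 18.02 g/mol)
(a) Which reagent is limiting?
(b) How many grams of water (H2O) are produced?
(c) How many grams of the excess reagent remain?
(a) H2, (b) 35.68 g, (c) 57.28 g

Moles of H2 = 4 g ÷ 2.02 g/mol = 1.9802 mol
Moles of O2 = 88.96 g ÷ 32.0 g/mol = 2.78 mol
Moles ÷ coefficient: H2: 1.9802/2 = 0.9901, O2: 2.78/1 = 2.78
(a) H2 has the smaller value, so H2 is the limiting reagent.
(b) Moles of H2O = 1.9802 mol H2 × (2/2) = 1.9802 mol; mass = 1.9802 mol × 18.02 g/mol = 35.68 g
(c) O2 consumed = 1.9802 × (1/2) = 0.990099 mol; remaining = 2.78 − 0.990099 = 1.7899 mol; mass = 1.7899 mol × 32.0 g/mol = 57.28 g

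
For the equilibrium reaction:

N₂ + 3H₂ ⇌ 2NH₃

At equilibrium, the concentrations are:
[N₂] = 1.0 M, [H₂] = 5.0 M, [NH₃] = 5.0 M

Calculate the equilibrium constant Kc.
K_c = 0.2000

Kc = ([NH₃]^2) / ([N₂] × [H₂]^3)
   = ((5.0)^2) / ((1.0)·(5.0)^3)
   = 25 / 125 = 0.2000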